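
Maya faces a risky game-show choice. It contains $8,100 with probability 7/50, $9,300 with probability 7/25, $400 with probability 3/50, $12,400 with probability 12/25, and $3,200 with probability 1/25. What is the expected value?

$9,842

EV = 7/50 × 8100 + 7/25 × 9300 + 3/50 × 400 + 12/25 × 12400 + 1/25 × 3200 = 1134 + 2604 + 24 + 5952 + 128 = 9842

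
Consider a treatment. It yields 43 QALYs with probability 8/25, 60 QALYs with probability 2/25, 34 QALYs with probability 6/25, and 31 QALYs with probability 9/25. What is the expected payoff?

37.88 QALYs

EV = 8/25 × 43 + 2/25 × 60 + 6/25 × 34 + 9/25 × 31 = 13.76 + 4.8 + 8.16 + 11.16 = 37.88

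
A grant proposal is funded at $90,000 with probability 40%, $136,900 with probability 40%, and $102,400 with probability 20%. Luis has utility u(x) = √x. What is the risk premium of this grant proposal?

E[u] = 0.4·√90000 + 0.4·√136900 + 0.2·√102400 = 0.4·300 + 0.4·370 + 0.2·320 = 332
CE = (332)² = 110224
Risk premium = EV − CE = 111240 − 110224 = 1016

$1,016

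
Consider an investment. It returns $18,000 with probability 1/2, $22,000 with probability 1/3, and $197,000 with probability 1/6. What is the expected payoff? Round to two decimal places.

EV = 1/2 × 18000 + 1/3 × 22000 + 1/6 × 197000 = 9000 + 7333.3333 + 32833.3333 = 49166.6667

$49,166.67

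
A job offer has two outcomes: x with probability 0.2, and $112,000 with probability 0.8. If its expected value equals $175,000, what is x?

x = $427,000

0.2·x + 0.8·112000 = 175000
0.2·x = 175000 − 89600 = 85400
x = 85400 / 0.2 = 427000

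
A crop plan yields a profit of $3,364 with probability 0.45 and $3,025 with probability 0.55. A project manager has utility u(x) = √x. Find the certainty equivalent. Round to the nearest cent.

$3,175.32

E[u] = 0.45·√3364 + 0.55·√3025 = 0.45·58 + 0.55·55 = 56.35
CE = (56.35)² = 3175.3225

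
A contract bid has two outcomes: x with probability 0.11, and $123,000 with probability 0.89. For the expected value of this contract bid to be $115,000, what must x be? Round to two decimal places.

x = $50,272.73

0.11·x + 0.89·123000 = 115000
0.11·x = 115000 − 109470 = 5530
x = 5530 / 0.11 = 50272.7273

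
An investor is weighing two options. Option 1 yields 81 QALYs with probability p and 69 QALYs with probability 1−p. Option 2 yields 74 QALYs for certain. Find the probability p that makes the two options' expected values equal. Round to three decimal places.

p = 0.417

p·81 + (1−p)·69 = 74
12p + 69 = 74
p = (74 − 69) / 12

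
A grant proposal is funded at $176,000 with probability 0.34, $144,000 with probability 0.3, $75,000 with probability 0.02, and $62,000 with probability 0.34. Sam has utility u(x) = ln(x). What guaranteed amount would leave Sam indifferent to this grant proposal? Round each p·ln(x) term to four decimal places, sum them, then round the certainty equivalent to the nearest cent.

$114,267.79

E[u] = 0.34·ln(176000) + 0.3·ln(144000) + 0.02·ln(75000) + 0.34·ln(62000) = 4.1066 + 3.5633 + 0.2245 + 3.7519 = 11.6463
CE = e^11.6463 ≈ 114267.79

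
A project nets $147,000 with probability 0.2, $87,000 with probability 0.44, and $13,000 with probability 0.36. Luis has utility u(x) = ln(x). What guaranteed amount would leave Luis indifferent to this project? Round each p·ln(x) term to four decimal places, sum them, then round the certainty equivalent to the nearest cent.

E[u] = 0.2·ln(147000) + 0.44·ln(87000) + 0.36·ln(13000) = 2.3796 + 5.0044 + 3.4102 = 10.7942
CE = e^10.7942 ≈ 48737.30

$48,737.30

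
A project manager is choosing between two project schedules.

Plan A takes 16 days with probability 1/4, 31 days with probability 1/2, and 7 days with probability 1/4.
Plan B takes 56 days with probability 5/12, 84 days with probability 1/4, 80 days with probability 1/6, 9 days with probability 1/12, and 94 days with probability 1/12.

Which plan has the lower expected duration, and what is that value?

Plan A = 1/4 × 16 + 1/2 × 31 + 1/4 × 7 = 4 + 15.5 + 1.75 = 21.25
Plan B = 5/12 × 56 + 1/4 × 84 + 1/6 × 80 + 1/12 × 9 + 1/12 × 94 = 23.3333 + 21 + 13.3333 + 0.75 + 7.8333 = 66.25

Plan A (21.25 days)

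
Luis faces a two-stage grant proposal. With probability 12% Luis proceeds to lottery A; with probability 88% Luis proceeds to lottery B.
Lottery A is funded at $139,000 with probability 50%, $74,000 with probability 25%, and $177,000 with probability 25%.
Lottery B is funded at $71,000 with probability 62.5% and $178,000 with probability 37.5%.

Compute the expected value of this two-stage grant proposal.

$113,660

EV(A) = 0.5 × 139000 + 0.25 × 74000 + 0.25 × 177000 = 69500 + 18500 + 44250 = 132250
EV(B) = 0.625 × 71000 + 0.375 × 178000 = 44375 + 66750 = 111125
Overall = 0.12 × 132250 + 0.88 × 111125 = 15870 + 97790 = 113660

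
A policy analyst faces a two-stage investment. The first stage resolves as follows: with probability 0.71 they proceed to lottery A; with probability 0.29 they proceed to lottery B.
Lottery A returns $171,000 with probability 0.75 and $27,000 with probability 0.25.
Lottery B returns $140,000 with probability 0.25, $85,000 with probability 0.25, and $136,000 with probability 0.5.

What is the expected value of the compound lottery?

$131,882.50

EV(A) = 0.75 × 171000 + 0.25 × 27000 = 128250 + 6750 = 135000
EV(B) = 0.25 × 140000 + 0.25 × 85000 + 0.5 × 136000 = 35000 + 21250 + 68000 = 124250
Overall = 0.71 × 135000 + 0.29 × 124250 = 95850 + 36032.5 = 131882.5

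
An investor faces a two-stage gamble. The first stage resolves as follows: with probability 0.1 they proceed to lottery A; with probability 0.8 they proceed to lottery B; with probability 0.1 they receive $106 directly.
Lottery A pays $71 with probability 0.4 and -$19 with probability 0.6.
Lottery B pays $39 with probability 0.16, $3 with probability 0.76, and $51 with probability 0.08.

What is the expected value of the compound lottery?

$22.38

EV(A) = 0.4 × 71 + 0.6 × (-19) = 28.4 − 11.4 = 17
EV(B) = 0.16 × 39 + 0.76 × 3 + 0.08 × 51 = 6.24 + 2.28 + 4.08 = 12.6
Branch C: 106 (certain)
Overall = 0.1 × 17 + 0.8 × 12.6 + 0.1 × 106 = 1.7 + 10.08 + 10.6 = 22.38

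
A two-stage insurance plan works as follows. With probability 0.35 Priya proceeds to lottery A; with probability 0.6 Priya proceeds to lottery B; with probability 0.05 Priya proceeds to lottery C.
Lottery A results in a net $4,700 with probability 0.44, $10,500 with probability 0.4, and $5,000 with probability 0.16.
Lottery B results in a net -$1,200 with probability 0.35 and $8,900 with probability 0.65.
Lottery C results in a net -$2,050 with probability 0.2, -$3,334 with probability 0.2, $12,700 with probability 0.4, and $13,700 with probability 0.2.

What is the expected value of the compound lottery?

EV(A) = 0.44 × 4700 + 0.4 × 10500 + 0.16 × 5000 = 2068 + 4200 + 800 = 7068
EV(B) = 0.35 × (-1200) + 0.65 × 8900 = -420 + 5785 = 5365
EV(C) = 0.2 × (-2050) + 0.2 × (-3334) + 0.4 × 12700 + 0.2 × 13700 = -410 − 666.8 + 5080 + 2740 = 6743.2
Overall = 0.35 × 7068 + 0.6 × 5365 + 0.05 × 6743.2 = 2473.8 + 3219 + 337.16 = 6029.96

$6,029.96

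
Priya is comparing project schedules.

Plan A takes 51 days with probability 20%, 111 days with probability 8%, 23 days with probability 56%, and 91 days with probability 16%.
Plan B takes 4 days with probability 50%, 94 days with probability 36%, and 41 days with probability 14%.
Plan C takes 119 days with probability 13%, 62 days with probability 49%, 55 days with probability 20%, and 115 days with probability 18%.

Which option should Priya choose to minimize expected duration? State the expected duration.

Plan A = 0.2 × 51 + 0.08 × 111 + 0.56 × 23 + 0.16 × 91 = 10.2 + 8.88 + 12.88 + 14.56 = 46.52
Plan B = 0.5 × 4 + 0.36 × 94 + 0.14 × 41 = 2 + 33.84 + 5.74 = 41.58
Plan C = 0.13 × 119 + 0.49 × 62 + 0.2 × 55 + 0.18 × 115 = 15.47 + 30.38 + 11 + 20.7 = 77.55

Plan B (41.58 days)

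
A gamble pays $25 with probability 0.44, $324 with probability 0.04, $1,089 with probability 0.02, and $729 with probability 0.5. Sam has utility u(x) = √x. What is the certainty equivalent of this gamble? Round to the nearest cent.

$291.73

E[u] = 0.44·√25 + 0.04·√324 + 0.02·√1089 + 0.5·√729 = 0.44·5 + 0.04·18 + 0.02·33 + 0.5·27 = 17.08
CE = (17.08)² = 291.7264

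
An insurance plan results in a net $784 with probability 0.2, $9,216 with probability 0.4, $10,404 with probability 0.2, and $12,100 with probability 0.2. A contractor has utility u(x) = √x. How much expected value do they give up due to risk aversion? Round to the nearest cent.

E[u] = 0.2·√784 + 0.4·√9216 + 0.2·√10404 + 0.2·√12100 = 0.2·28 + 0.4·96 + 0.2·102 + 0.2·110 = 86.4
CE = (86.4)² = 7464.96
Risk premium = EV − CE = 8344 − 7464.96 = 879.04

$879.04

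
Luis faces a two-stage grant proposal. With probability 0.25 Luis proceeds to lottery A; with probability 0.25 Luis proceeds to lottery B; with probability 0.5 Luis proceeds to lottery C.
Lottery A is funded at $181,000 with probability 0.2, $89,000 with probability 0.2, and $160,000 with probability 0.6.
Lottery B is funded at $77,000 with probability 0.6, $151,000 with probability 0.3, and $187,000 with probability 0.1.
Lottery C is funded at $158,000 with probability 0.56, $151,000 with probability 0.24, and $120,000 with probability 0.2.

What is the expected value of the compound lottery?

EV(A) = 0.2 × 181000 + 0.2 × 89000 + 0.6 × 160000 = 36200 + 17800 + 96000 = 150000
EV(B) = 0.6 × 77000 + 0.3 × 151000 + 0.1 × 187000 = 46200 + 45300 + 18700 = 110200
EV(C) = 0.56 × 158000 + 0.24 × 151000 + 0.2 × 120000 = 88480 + 36240 + 24000 = 148720
Overall = 0.25 × 150000 + 0.25 × 110200 + 0.5 × 148720 = 37500 + 27550 + 74360 = 139410

$139,410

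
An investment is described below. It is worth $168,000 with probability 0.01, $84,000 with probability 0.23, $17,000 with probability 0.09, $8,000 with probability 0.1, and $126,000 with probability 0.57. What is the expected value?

EV = 0.01 × 168000 + 0.23 × 84000 + 0.09 × 17000 + 0.1 × 8000 + 0.57 × 126000 = 1680 + 19320 + 1530 + 800 + 71820 = 95150

$95,150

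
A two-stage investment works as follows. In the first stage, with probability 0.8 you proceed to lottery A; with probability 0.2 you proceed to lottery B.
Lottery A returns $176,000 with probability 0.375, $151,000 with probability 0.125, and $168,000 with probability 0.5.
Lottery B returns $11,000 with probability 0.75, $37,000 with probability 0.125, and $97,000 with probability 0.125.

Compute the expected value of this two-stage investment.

$140,100

EV(A) = 0.375 × 176000 + 0.125 × 151000 + 0.5 × 168000 = 66000 + 18875 + 84000 = 168875
EV(B) = 0.75 × 11000 + 0.125 × 37000 + 0.125 × 97000 = 8250 + 4625 + 12125 = 25000
Overall = 0.8 × 168875 + 0.2 × 25000 = 135100 + 5000 = 140100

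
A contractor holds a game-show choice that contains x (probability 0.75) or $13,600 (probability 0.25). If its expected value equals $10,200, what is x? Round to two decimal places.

x = $9,066.67

0.75·x + 0.25·13600 = 10200
0.75·x = 10200 − 3400 = 6800
x = 6800 / 0.75 = 9066.6667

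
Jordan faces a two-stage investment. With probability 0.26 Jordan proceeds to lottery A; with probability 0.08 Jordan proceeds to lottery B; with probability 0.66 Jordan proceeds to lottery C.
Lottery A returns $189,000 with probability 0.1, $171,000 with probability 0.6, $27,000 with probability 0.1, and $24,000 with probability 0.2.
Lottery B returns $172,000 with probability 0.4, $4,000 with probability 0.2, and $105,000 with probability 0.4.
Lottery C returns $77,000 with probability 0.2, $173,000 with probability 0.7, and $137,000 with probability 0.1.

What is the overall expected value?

EV(A) = 0.1 × 189000 + 0.6 × 171000 + 0.1 × 27000 + 0.2 × 24000 = 18900 + 102600 + 2700 + 4800 = 129000
EV(B) = 0.4 × 172000 + 0.2 × 4000 + 0.4 × 105000 = 68800 + 800 + 42000 = 111600
EV(C) = 0.2 × 77000 + 0.7 × 173000 + 0.1 × 137000 = 15400 + 121100 + 13700 = 150200
Overall = 0.26 × 129000 + 0.08 × 111600 + 0.66 × 150200 = 33540 + 8928 + 99132 = 141600

$141,600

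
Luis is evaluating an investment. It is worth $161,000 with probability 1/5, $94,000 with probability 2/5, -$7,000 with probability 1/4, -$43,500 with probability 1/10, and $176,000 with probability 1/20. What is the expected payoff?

EV = 1/5 × 161000 + 2/5 × 94000 + 1/4 × (-7000) + 1/10 × (-43500) + 1/20 × 176000 = 32200 + 37600 − 1750 − 4350 + 8800 = 72500

$72,500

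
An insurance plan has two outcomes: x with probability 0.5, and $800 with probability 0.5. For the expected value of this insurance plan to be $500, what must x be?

0.5·x + 0.5·800 = 500
0.5·x = 500 − 400 = 100
x = 100 / 0.5 = 200

x = $200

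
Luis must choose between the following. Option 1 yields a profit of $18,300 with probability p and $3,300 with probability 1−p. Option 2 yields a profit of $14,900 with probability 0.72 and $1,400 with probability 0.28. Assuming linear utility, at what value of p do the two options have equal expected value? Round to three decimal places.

p = 0.521

EV(Option 2) = 0.72 × 14900 + 0.28 × 1400 = 10728 + 392 = 11120
p·18300 + (1−p)·3300 = 11120
15000p + 3300 = 11120
p = (11120 − 3300) / 15000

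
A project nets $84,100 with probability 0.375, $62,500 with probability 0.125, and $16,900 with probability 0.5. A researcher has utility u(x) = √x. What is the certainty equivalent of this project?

E[u] = 0.375·√84100 + 0.125·√62500 + 0.5·√16900 = 0.375·290 + 0.125·250 + 0.5·130 = 205
CE = (205)² = 42025

$42,025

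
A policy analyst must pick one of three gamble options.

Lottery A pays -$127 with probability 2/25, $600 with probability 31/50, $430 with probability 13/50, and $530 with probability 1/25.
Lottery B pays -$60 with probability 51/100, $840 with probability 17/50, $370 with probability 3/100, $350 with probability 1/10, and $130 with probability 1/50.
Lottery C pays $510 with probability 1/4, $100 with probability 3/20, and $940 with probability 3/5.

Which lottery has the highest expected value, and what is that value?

Lottery A = 2/25 × (-127) + 31/50 × 600 + 13/50 × 430 + 1/25 × 530 = -10.16 + 372 + 111.8 + 21.2 = 494.84
Lottery B = 51/100 × (-60) + 17/50 × 840 + 3/100 × 370 + 1/10 × 350 + 1/50 × 130 = -30.6 + 285.6 + 11.1 + 35 + 2.6 = 303.7
Lottery C = 1/4 × 510 + 3/20 × 100 + 3/5 × 940 = 127.5 + 15 + 564 = 706.5

Lottery C ($706.50)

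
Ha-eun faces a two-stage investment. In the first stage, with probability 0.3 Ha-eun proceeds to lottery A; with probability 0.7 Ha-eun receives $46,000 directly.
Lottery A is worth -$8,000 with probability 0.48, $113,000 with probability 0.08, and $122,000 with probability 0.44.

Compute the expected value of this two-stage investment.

EV(A) = 0.48 × (-8000) + 0.08 × 113000 + 0.44 × 122000 = -3840 + 9040 + 53680 = 58880
Branch B: 46000 (certain)
Overall = 0.3 × 58880 + 0.7 × 46000 = 17664 + 32200 = 49864

$49,864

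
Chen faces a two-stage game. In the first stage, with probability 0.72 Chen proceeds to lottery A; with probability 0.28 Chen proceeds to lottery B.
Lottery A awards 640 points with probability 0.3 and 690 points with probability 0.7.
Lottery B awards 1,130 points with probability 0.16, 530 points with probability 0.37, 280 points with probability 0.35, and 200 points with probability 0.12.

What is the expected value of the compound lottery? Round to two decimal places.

625.69 points

EV(A) = 0.3 × 640 + 0.7 × 690 = 192 + 483 = 675
EV(B) = 0.16 × 1130 + 0.37 × 530 + 0.35 × 280 + 0.12 × 200 = 180.8 + 196.1 + 98 + 24 = 498.9
Overall = 0.72 × 675 + 0.28 × 498.9 = 486 + 139.692 = 625.692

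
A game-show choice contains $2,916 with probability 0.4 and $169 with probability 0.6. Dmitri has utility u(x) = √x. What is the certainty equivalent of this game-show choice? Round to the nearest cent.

$864.36

E[u] = 0.4·√2916 + 0.6·√169 = 0.4·54 + 0.6·13 = 29.4
CE = (29.4)² = 864.36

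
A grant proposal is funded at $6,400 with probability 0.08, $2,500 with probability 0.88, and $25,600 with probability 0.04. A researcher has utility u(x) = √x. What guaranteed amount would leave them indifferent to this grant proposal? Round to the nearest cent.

E[u] = 0.08·√6400 + 0.88·√2500 + 0.04·√25600 = 0.08·80 + 0.88·50 + 0.04·160 = 56.8
CE = (56.8)² = 3226.24

$3,226.24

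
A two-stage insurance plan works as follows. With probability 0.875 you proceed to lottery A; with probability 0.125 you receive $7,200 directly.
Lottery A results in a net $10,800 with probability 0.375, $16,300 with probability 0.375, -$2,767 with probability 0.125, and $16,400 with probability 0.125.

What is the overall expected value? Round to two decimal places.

EV(A) = 0.375 × 10800 + 0.375 × 16300 + 0.125 × (-2767) + 0.125 × 16400 = 4050 + 6112.5 − 345.875 + 2050 = 11866.625
Branch B: 7200 (certain)
Overall = 0.875 × 11866.625 + 0.125 × 7200 = 10383.296875 + 900 = 11283.296875

$11,283.30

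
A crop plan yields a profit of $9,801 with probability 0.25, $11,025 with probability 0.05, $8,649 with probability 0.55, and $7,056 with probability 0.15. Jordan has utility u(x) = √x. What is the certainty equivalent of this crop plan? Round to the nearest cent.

$8,789.06

E[u] = 0.25·√9801 + 0.05·√11025 + 0.55·√8649 + 0.15·√7056 = 0.25·99 + 0.05·105 + 0.55·93 + 0.15·84 = 93.75
CE = (93.75)² = 8789.0625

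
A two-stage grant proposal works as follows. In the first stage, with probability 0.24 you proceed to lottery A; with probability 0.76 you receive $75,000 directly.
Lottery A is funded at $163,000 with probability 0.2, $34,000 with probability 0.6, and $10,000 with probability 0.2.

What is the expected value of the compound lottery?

EV(A) = 0.2 × 163000 + 0.6 × 34000 + 0.2 × 10000 = 32600 + 20400 + 2000 = 55000
Branch B: 75000 (certain)
Overall = 0.24 × 55000 + 0.76 × 75000 = 13200 + 57000 = 70200

$70,200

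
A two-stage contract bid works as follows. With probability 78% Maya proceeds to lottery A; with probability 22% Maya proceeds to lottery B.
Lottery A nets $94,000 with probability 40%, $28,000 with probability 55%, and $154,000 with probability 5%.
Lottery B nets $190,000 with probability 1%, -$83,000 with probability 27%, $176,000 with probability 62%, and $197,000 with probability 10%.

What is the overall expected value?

$71,174.20

EV(A) = 0.4 × 94000 + 0.55 × 28000 + 0.05 × 154000 = 37600 + 15400 + 7700 = 60700
EV(B) = 0.01 × 190000 + 0.27 × (-83000) + 0.62 × 176000 + 0.1 × 197000 = 1900 − 22410 + 109120 + 19700 = 108310
Overall = 0.78 × 60700 + 0.22 × 108310 = 47346 + 23828.2 = 71174.2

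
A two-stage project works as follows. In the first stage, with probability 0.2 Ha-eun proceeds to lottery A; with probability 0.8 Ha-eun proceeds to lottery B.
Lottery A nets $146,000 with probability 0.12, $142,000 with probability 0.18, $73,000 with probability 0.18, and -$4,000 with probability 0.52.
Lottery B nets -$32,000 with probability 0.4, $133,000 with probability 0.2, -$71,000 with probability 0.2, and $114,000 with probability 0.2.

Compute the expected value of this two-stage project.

EV(A) = 0.12 × 146000 + 0.18 × 142000 + 0.18 × 73000 + 0.52 × (-4000) = 17520 + 25560 + 13140 − 2080 = 54140
EV(B) = 0.4 × (-32000) + 0.2 × 133000 + 0.2 × (-71000) + 0.2 × 114000 = -12800 + 26600 − 14200 + 22800 = 22400
Overall = 0.2 × 54140 + 0.8 × 22400 = 10828 + 17920 = 28748

$28,748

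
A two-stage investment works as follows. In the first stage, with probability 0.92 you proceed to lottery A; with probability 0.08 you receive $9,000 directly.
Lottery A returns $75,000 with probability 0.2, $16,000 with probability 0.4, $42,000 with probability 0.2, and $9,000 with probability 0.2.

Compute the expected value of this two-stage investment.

$29,792

EV(A) = 0.2 × 75000 + 0.4 × 16000 + 0.2 × 42000 + 0.2 × 9000 = 15000 + 6400 + 8400 + 1800 = 31600
Branch B: 9000 (certain)
Overall = 0.92 × 31600 + 0.08 × 9000 = 29072 + 720 = 29792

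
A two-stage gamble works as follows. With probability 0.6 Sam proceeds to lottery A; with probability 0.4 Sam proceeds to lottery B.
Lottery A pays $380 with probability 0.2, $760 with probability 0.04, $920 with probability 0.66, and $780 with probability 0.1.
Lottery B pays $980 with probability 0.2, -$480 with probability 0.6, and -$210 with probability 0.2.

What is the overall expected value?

EV(A) = 0.2 × 380 + 0.04 × 760 + 0.66 × 920 + 0.1 × 780 = 76 + 30.4 + 607.2 + 78 = 791.6
EV(B) = 0.2 × 980 + 0.6 × (-480) + 0.2 × (-210) = 196 − 288 − 42 = -134
Overall = 0.6 × 791.6 + 0.4 × (-134) = 474.96 − 53.6 = 421.36

$421.36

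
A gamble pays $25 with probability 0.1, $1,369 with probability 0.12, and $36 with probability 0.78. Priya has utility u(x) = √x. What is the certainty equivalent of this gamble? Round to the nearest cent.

$92.54

E[u] = 0.1·√25 + 0.12·√1369 + 0.78·√36 = 0.1·5 + 0.12·37 + 0.78·6 = 9.62
CE = (9.62)² = 92.5444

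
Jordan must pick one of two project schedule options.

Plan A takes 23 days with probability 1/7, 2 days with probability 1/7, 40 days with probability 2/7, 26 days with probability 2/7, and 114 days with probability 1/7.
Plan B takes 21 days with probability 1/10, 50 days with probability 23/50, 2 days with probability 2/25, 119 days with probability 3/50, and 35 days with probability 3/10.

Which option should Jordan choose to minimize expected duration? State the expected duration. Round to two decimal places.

Plan A = 1/7 × 23 + 1/7 × 2 + 2/7 × 40 + 2/7 × 26 + 1/7 × 114 = 3.2857 + 0.2857 + 11.4286 + 7.4286 + 16.2857 = 38.7143
Plan B = 1/10 × 21 + 23/50 × 50 + 2/25 × 2 + 3/50 × 119 + 3/10 × 35 = 2.1 + 23 + 0.16 + 7.14 + 10.5 = 42.9

Plan A (38.71 days)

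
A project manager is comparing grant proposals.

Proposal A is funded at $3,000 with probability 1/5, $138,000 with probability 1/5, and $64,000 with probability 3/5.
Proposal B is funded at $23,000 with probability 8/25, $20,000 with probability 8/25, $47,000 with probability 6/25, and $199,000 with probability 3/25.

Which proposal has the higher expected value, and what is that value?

Proposal A ($66,600)

Proposal A = 1/5 × 3000 + 1/5 × 138000 + 3/5 × 64000 = 600 + 27600 + 38400 = 66600
Proposal B = 8/25 × 23000 + 8/25 × 20000 + 6/25 × 47000 + 3/25 × 199000 = 7360 + 6400 + 11280 + 23880 = 48920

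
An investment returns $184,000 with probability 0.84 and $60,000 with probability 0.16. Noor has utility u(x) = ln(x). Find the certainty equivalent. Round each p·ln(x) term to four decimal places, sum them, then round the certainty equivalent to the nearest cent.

$153,798.72

E[u] = 0.84·ln(184000) + 0.16·ln(60000) = 10.1831 + 1.7603 = 11.9434
CE = e^11.9434 ≈ 153798.72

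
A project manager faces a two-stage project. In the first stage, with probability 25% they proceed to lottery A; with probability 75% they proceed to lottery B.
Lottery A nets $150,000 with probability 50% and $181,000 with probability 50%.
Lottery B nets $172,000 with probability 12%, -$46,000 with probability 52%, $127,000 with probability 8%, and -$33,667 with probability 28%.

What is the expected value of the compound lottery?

EV(A) = 0.5 × 150000 + 0.5 × 181000 = 75000 + 90500 = 165500
EV(B) = 0.12 × 172000 + 0.52 × (-46000) + 0.08 × 127000 + 0.28 × (-33667) = 20640 − 23920 + 10160 − 9426.76 = -2546.76
Overall = 0.25 × 165500 + 0.75 × (-2546.76) = 41375 − 1910.07 = 39464.93

$39,464.93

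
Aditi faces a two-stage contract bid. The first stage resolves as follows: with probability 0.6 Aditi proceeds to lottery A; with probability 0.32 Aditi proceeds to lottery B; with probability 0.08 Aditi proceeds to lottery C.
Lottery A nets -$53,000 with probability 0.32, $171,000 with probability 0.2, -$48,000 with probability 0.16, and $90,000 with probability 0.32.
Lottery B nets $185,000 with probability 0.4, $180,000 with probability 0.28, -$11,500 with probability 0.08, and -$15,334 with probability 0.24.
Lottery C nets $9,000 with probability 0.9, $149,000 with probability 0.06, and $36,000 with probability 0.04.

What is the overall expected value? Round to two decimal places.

$62,830.35

EV(A) = 0.32 × (-53000) + 0.2 × 171000 + 0.16 × (-48000) + 0.32 × 90000 = -16960 + 34200 − 7680 + 28800 = 38360
EV(B) = 0.4 × 185000 + 0.28 × 180000 + 0.08 × (-11500) + 0.24 × (-15334) = 74000 + 50400 − 920 − 3680.16 = 119799.84
EV(C) = 0.9 × 9000 + 0.06 × 149000 + 0.04 × 36000 = 8100 + 8940 + 1440 = 18480
Overall = 0.6 × 38360 + 0.32 × 119799.84 + 0.08 × 18480 = 23016 + 38335.9488 + 1478.4 = 62830.3488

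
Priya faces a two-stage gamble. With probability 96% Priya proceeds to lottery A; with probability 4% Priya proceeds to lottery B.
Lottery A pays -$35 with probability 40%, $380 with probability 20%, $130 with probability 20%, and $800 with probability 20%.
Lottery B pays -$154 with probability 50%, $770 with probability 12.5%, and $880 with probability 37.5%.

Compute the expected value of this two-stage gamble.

$252.05

EV(A) = 0.4 × (-35) + 0.2 × 380 + 0.2 × 130 + 0.2 × 800 = -14 + 76 + 26 + 160 = 248
EV(B) = 0.5 × (-154) + 0.125 × 770 + 0.375 × 880 = -77 + 96.25 + 330 = 349.25
Overall = 0.96 × 248 + 0.04 × 349.25 = 238.08 + 13.97 = 252.05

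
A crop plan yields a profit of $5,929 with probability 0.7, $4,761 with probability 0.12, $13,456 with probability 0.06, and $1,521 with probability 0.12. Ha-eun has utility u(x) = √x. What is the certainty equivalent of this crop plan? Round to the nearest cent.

$5,449.39

E[u] = 0.7·√5929 + 0.12·√4761 + 0.06·√13456 + 0.12·√1521 = 0.7·77 + 0.12·69 + 0.06·116 + 0.12·39 = 73.82
CE = (73.82)² = 5449.3924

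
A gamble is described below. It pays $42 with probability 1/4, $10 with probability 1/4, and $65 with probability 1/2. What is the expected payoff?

$45.50

EV = 1/4 × 42 + 1/4 × 10 + 1/2 × 65 = 10.5 + 2.5 + 32.5 = 45.5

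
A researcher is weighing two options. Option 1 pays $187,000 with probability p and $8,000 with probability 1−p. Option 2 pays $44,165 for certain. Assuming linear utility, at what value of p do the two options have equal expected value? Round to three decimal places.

p·187000 + (1−p)·8000 = 44165
179000p + 8000 = 44165
p = (44165 − 8000) / 179000

p = 0.202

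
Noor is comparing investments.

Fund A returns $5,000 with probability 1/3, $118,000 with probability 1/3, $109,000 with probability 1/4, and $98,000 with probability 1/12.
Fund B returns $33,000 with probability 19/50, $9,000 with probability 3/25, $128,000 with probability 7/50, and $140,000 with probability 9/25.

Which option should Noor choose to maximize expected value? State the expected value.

Fund A = 1/3 × 5000 + 1/3 × 118000 + 1/4 × 109000 + 1/12 × 98000 = 1666.6667 + 39333.3333 + 27250 + 8166.6667 = 76416.6667
Fund B = 19/50 × 33000 + 3/25 × 9000 + 7/50 × 128000 + 9/25 × 140000 = 12540 + 1080 + 17920 + 50400 = 81940

Fund B ($81,940)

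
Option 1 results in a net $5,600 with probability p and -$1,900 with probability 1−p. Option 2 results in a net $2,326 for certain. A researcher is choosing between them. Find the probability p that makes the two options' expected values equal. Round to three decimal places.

p·5600 + (1−p)·(-1900) = 2326
7500p − 1900 = 2326
p = (2326 + 1900) / 7500

p = 0.563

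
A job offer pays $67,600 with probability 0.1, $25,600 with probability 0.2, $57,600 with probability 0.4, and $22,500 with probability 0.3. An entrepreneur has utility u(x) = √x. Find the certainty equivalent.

E[u] = 0.1·√67600 + 0.2·√25600 + 0.4·√57600 + 0.3·√22500 = 0.1·260 + 0.2·160 + 0.4·240 + 0.3·150 = 199
CE = (199)² = 39601

$39,601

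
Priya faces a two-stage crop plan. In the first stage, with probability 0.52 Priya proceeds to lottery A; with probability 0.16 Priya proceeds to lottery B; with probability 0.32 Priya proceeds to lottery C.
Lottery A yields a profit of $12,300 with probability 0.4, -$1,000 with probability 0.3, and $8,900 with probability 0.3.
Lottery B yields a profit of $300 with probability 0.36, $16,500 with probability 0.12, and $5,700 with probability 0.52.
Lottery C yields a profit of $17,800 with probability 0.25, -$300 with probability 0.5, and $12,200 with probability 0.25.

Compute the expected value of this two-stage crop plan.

EV(A) = 0.4 × 12300 + 0.3 × (-1000) + 0.3 × 8900 = 4920 − 300 + 2670 = 7290
EV(B) = 0.36 × 300 + 0.12 × 16500 + 0.52 × 5700 = 108 + 1980 + 2964 = 5052
EV(C) = 0.25 × 17800 + 0.5 × (-300) + 0.25 × 12200 = 4450 − 150 + 3050 = 7350
Overall = 0.52 × 7290 + 0.16 × 5052 + 0.32 × 7350 = 3790.8 + 808.32 + 2352 = 6951.12

$6,951.12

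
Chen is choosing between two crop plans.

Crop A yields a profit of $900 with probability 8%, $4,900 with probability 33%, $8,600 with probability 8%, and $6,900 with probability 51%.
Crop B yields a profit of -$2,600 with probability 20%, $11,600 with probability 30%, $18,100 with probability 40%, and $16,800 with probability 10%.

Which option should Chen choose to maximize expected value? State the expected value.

Crop A = 0.08 × 900 + 0.33 × 4900 + 0.08 × 8600 + 0.51 × 6900 = 72 + 1617 + 688 + 3519 = 5896
Crop B = 0.2 × (-2600) + 0.3 × 11600 + 0.4 × 18100 + 0.1 × 16800 = -520 + 3480 + 7240 + 1680 = 11880

Crop B ($11,880)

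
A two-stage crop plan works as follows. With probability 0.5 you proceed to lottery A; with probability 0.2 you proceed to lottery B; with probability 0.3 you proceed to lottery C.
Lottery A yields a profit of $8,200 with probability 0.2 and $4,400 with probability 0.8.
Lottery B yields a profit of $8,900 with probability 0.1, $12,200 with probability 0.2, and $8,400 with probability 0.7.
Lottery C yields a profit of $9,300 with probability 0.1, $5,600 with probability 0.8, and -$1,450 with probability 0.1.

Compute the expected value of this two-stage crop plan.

$6,001.50

EV(A) = 0.2 × 8200 + 0.8 × 4400 = 1640 + 3520 = 5160
EV(B) = 0.1 × 8900 + 0.2 × 12200 + 0.7 × 8400 = 890 + 2440 + 5880 = 9210
EV(C) = 0.1 × 9300 + 0.8 × 5600 + 0.1 × (-1450) = 930 + 4480 − 145 = 5265
Overall = 0.5 × 5160 + 0.2 × 9210 + 0.3 × 5265 = 2580 + 1842 + 1579.5 = 6001.5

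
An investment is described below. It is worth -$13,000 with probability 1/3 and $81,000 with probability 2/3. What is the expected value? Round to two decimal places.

$49,666.67

EV = 1/3 × (-13000) + 2/3 × 81000 = -4333.3333 + 54000 = 49666.6667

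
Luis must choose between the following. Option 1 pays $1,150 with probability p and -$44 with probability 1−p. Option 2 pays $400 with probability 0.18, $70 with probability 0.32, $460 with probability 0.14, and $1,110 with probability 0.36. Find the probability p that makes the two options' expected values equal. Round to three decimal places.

EV(Option 2) = 0.18 × 400 + 0.32 × 70 + 0.14 × 460 + 0.36 × 1110 = 72 + 22.4 + 64.4 + 399.6 = 558.4
p·1150 + (1−p)·(-44) = 558.4
1194p − 44 = 558.4
p = (558.4 + 44) / 1194

p = 0.505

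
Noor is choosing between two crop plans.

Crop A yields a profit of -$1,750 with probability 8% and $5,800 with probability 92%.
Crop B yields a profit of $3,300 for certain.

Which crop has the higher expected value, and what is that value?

Crop A = 0.08 × (-1750) + 0.92 × 5800 = -140 + 5336 = 5196
Crop B: 3300 (certain)

Crop A ($5,196)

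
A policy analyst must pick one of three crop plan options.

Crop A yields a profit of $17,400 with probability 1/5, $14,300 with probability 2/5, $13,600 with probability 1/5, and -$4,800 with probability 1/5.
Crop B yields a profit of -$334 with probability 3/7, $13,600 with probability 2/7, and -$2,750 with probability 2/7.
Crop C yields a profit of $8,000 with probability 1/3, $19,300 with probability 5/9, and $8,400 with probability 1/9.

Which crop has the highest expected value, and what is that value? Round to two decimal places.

Crop A = 1/5 × 17400 + 2/5 × 14300 + 1/5 × 13600 + 1/5 × (-4800) = 3480 + 5720 + 2720 − 960 = 10960
Crop B = 3/7 × (-334) + 2/7 × 13600 + 2/7 × (-2750) = -143.1429 + 3885.7143 − 785.7143 = 2956.8571
Crop C = 1/3 × 8000 + 5/9 × 19300 + 1/9 × 8400 = 2666.6667 + 10722.2222 + 933.3333 = 14322.2222

Crop C ($14,322.22)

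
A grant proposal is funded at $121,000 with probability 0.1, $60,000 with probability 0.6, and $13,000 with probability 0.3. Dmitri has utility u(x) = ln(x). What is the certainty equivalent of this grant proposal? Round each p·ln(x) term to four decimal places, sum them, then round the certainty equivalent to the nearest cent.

E[u] = 0.1·ln(121000) + 0.6·ln(60000) + 0.3·ln(13000) = 1.1704 + 6.6013 + 2.8418 = 10.6135
CE = e^10.6135 ≈ 40680.33

$40,680.33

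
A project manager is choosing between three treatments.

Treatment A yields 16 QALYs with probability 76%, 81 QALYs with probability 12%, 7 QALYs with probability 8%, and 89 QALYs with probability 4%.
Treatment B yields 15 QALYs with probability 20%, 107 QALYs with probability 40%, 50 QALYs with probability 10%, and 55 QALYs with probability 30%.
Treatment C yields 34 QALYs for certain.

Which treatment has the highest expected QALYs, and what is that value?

Treatment B (67.3 QALYs)

Treatment A = 0.76 × 16 + 0.12 × 81 + 0.08 × 7 + 0.04 × 89 = 12.16 + 9.72 + 0.56 + 3.56 = 26
Treatment B = 0.2 × 15 + 0.4 × 107 + 0.1 × 50 + 0.3 × 55 = 3 + 42.8 + 5 + 16.5 = 67.3
Treatment C: 34 (certain)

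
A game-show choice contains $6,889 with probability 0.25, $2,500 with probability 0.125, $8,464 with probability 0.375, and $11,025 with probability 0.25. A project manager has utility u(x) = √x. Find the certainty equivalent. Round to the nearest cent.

E[u] = 0.25·√6889 + 0.125·√2500 + 0.375·√8464 + 0.25·√11025 = 0.25·83 + 0.125·50 + 0.375·92 + 0.25·105 = 87.75
CE = (87.75)² = 7700.0625

$7,700.06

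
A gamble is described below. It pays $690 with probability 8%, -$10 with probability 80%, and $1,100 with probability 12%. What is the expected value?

EV = 0.08 × 690 + 0.8 × (-10) + 0.12 × 1100 = 55.2 − 8 + 132 = 179.2

$179.20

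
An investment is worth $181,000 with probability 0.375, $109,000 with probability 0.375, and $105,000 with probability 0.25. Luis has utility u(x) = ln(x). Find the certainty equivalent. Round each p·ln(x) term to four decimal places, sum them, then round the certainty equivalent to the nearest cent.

$130,600.72

E[u] = 0.375·ln(181000) + 0.375·ln(109000) + 0.25·ln(105000) = 4.5398 + 4.3497 + 2.8904 = 11.7799
CE = e^11.7799 ≈ 130600.72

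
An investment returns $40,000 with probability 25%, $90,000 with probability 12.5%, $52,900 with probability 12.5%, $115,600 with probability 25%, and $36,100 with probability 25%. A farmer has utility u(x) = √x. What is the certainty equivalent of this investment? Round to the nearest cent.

E[u] = 0.25·√40000 + 0.125·√90000 + 0.125·√52900 + 0.25·√115600 + 0.25·√36100 = 0.25·200 + 0.125·300 + 0.125·230 + 0.25·340 + 0.25·190 = 248.75
CE = (248.75)² = 61876.5625

$61,876.56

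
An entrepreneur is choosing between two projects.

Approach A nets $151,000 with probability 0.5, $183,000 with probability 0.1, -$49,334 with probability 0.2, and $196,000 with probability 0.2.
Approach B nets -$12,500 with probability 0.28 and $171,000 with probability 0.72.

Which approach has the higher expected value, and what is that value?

Approach A ($123,133.20)

Approach A = 0.5 × 151000 + 0.1 × 183000 + 0.2 × (-49334) + 0.2 × 196000 = 75500 + 18300 − 9866.8 + 39200 = 123133.2
Approach B = 0.28 × (-12500) + 0.72 × 171000 = -3500 + 123120 = 119620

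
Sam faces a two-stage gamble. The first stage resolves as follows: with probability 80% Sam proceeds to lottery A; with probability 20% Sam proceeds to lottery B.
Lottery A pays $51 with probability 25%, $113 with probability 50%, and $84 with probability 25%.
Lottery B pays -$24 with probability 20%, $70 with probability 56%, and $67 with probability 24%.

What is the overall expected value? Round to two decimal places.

$82.30

EV(A) = 0.25 × 51 + 0.5 × 113 + 0.25 × 84 = 12.75 + 56.5 + 21 = 90.25
EV(B) = 0.2 × (-24) + 0.56 × 70 + 0.24 × 67 = -4.8 + 39.2 + 16.08 = 50.48
Overall = 0.8 × 90.25 + 0.2 × 50.48 = 72.2 + 10.096 = 82.296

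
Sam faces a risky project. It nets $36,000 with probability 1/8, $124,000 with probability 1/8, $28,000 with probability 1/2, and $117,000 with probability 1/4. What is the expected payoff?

$63,250

EV = 1/8 × 36000 + 1/8 × 124000 + 1/2 × 28000 + 1/4 × 117000 = 4500 + 15500 + 14000 + 29250 = 63250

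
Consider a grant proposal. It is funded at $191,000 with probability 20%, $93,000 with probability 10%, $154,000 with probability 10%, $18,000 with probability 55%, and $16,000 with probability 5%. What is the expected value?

EV = 0.2 × 191000 + 0.1 × 93000 + 0.1 × 154000 + 0.55 × 18000 + 0.05 × 16000 = 38200 + 9300 + 15400 + 9900 + 800 = 73600

$73,600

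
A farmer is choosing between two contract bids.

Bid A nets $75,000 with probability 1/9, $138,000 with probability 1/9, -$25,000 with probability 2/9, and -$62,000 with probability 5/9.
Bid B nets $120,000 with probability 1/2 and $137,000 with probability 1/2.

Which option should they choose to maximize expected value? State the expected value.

Bid A = 1/9 × 75000 + 1/9 × 138000 + 2/9 × (-25000) + 5/9 × (-62000) = 8333.3333 + 15333.3333 − 5555.5556 − 34444.4444 = -16333.3333
Bid B = 1/2 × 120000 + 1/2 × 137000 = 60000 + 68500 = 128500

Bid B ($128,500)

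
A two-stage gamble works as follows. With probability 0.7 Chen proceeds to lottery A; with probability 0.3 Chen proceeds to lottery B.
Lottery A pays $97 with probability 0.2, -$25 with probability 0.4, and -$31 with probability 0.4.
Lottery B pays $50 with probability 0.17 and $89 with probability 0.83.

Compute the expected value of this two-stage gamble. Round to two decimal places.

EV(A) = 0.2 × 97 + 0.4 × (-25) + 0.4 × (-31) = 19.4 − 10 − 12.4 = -3
EV(B) = 0.17 × 50 + 0.83 × 89 = 8.5 + 73.87 = 82.37
Overall = 0.7 × (-3) + 0.3 × 82.37 = -2.1 + 24.711 = 22.611

$22.61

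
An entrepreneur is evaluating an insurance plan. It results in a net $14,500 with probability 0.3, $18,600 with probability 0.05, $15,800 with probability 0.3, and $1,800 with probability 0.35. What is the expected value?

$10,650

EV = 0.3 × 14500 + 0.05 × 18600 + 0.3 × 15800 + 0.35 × 1800 = 4350 + 930 + 4740 + 630 = 10650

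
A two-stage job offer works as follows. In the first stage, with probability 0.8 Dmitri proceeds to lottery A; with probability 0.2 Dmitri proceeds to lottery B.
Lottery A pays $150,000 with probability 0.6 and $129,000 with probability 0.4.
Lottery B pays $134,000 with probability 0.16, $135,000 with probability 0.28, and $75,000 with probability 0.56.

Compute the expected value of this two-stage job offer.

$133,528

EV(A) = 0.6 × 150000 + 0.4 × 129000 = 90000 + 51600 = 141600
EV(B) = 0.16 × 134000 + 0.28 × 135000 + 0.56 × 75000 = 21440 + 37800 + 42000 = 101240
Overall = 0.8 × 141600 + 0.2 × 101240 = 113280 + 20248 = 133528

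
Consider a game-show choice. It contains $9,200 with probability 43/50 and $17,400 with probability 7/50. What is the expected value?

$10,348

EV = 43/50 × 9200 + 7/50 × 17400 = 7912 + 2436 = 10348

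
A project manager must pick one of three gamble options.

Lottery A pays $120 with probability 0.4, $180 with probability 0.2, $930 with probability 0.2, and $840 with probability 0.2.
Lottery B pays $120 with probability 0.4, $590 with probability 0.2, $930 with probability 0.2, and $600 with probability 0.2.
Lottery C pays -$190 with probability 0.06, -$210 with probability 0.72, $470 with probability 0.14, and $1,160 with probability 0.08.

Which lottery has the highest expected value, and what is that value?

Lottery B ($472)

Lottery A = 0.4 × 120 + 0.2 × 180 + 0.2 × 930 + 0.2 × 840 = 48 + 36 + 186 + 168 = 438
Lottery B = 0.4 × 120 + 0.2 × 590 + 0.2 × 930 + 0.2 × 600 = 48 + 118 + 186 + 120 = 472
Lottery C = 0.06 × (-190) + 0.72 × (-210) + 0.14 × 470 + 0.08 × 1160 = -11.4 − 151.2 + 65.8 + 92.8 = -4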